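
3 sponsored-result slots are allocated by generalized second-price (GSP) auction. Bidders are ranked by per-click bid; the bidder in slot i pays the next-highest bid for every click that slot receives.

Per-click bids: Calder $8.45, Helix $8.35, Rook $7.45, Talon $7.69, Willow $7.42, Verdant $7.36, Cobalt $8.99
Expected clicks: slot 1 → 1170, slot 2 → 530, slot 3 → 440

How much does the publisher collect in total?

Total revenue: $17695.60

Sorting advertisers: $8.99 (Cobalt) > $8.45 (Calder) > $8.35 (Helix) > $7.69 (Talon) > …
Slot 1: Cobalt pays $8.45 × 1170 = $9886.50
Slot 2: Calder pays $8.35 × 530 = $4425.50
Slot 3: Helix pays $7.69 × 440 = $3383.60
Total = $17695.60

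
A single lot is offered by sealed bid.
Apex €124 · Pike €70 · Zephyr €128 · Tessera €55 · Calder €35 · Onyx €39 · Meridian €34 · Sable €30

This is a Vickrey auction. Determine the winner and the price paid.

Sorting bids: 128 (Zephyr) > 124 (Apex) > 70 (Pike) > 55 (Tessera) > 39 (Onyx) > 35 (Calder) > …
Zephyr is highest; pays the second-highest bid, €124.

Zephyr pays €124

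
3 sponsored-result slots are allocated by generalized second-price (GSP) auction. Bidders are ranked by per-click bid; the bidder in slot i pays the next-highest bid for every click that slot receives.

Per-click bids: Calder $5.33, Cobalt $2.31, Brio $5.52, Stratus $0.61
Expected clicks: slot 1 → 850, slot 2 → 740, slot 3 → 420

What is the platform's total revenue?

Per-click bids in order: $5.52 (Brio) > $5.33 (Calder) > $2.31 (Cobalt) > $0.61 (Stratus)
Slot 1: Brio pays $5.33 × 850 = $4530.50
Slot 2: Calder pays $2.31 × 740 = $1709.40
Slot 3: Cobalt pays $0.61 × 420 = $256.20
Total = $6496.10

Total revenue: $6496.10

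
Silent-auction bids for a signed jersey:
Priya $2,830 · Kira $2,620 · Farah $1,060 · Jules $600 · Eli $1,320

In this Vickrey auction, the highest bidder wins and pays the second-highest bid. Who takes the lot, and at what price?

Priya pays $2,620

Rule: the highest bidder wins and pays the second-highest bid.
Bids ranked: 2,830 (Priya) > 2,620 (Kira) > 1,320 (Eli) > 1,060 (Farah) > 600 (Jules)
Priya is highest; pays the second-highest bid, $2,620.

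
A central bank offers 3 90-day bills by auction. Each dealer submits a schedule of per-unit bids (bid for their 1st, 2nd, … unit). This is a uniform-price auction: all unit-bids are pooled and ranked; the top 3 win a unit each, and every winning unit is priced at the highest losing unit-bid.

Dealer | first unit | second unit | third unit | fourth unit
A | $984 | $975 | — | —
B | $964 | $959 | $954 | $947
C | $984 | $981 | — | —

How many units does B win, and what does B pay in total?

All unit-bids, highest first — top 3: 984 (A-1), 984 (C-1), 981 (C-2)
Highest rejected unit-bid = $975.
B wins 0 unit(s) at $975 each.

B: 0 units, pays $0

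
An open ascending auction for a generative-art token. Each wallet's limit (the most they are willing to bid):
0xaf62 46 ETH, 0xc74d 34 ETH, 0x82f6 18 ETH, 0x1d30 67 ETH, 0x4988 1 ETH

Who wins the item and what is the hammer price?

0x1d30 wins at 46 ETH

Limits in order: 67 (0x1d30) > 46 (0xaf62) > 34 (0xc74d) > 18 (0x82f6) > 1 (0x4988)
0xaf62 is the last rival to drop out, at 46 ETH; 0x1d30 remains and wins at that price.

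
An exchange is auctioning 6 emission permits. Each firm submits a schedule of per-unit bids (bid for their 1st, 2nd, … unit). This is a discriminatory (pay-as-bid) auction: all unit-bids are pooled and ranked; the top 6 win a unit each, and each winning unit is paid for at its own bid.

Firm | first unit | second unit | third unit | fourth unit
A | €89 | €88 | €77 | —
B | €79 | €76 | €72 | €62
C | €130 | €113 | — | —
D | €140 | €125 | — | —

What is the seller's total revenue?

Total revenue: €685

Pooled unit-bids ranked (top 6): 140 (D-1), 130 (C-1), 125 (D-2), 113 (C-2), 89 (A-1), 88 (A-2)
Next rejected bid: €79 (not a price — pay-as-bid).
Each winning unit pays its own bid.
Revenue = 140 + 130 + 125 + 113 + 89 + 88 = €685.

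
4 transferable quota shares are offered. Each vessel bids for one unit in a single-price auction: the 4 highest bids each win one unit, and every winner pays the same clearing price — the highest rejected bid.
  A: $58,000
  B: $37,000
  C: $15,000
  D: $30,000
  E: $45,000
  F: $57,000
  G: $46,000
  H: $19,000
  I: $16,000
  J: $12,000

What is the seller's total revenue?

Sorting: 58,000 (A), 57,000 (F), 46,000 (G), 45,000 (E), 37,000 (B), 30,000 (D), …
The 4 highest are A, F, G, E.
Highest unsuccessful bid: $37,000 → clearing price.
Total revenue = 4 × $37,000 = $148,000.

Total revenue: $148,000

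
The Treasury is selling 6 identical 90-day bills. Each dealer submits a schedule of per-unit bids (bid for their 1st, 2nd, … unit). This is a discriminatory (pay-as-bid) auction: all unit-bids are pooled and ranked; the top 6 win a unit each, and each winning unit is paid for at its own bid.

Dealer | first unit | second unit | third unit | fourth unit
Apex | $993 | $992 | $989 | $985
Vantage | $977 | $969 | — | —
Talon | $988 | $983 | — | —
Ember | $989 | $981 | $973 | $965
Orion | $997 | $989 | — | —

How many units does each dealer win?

Apex 3, Ember 1, Orion 2

Merging the schedules and taking the best 6: 997 (Orion-1), 993 (Apex-1), 992 (Apex-2), 989 (Apex-3), 989 (Ember-1), 989 (Orion-2)
Next rejected bid: $988 (not a price — pay-as-bid).
Allocation: Apex 3, Ember 1, Orion 2.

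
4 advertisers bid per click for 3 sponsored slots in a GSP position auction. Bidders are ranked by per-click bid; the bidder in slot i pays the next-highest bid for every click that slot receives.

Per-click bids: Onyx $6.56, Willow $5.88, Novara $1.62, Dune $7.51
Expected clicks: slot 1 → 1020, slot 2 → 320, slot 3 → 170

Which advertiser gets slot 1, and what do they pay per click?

Per-click bids in order: $7.51 (Dune) > $6.56 (Onyx) > $5.88 (Willow) > $1.62 (Novara)
Slot 1 goes to the first-ranked bidder, Dune, who pays the next bid down: $6.56/click.

Dune; $6.56 per click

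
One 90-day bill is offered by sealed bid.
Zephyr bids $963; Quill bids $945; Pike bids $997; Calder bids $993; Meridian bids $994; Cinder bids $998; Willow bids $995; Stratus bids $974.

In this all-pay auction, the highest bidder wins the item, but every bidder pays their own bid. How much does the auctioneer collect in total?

Total revenue: $7,859

Bids ranked: 998 (Cinder) > 997 (Pike) > 995 (Willow) > 994 (Meridian) > 993 (Calder) > 974 (Stratus) > …
Cinder wins with the top bid; all bids are sunk regardless.
Every bidder forfeits their bid regardless of winning.
Revenue = 963 + 945 + 997 + 993 + 994 + 998 + 995 + 974 = $7,859.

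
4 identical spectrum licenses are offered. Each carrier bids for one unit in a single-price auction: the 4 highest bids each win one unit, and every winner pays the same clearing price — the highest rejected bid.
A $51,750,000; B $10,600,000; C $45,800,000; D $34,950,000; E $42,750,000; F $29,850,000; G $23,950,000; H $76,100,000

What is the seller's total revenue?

Total revenue: $139,800,000

Ordering the bids: 76,100,000 (H), 51,750,000 (A), 45,800,000 (C), 42,750,000 (E), 34,950,000 (D), 29,850,000 (F), …
Winners (4 units): H, A, C, E.
First losing bid is D's $34,950,000, which sets the uniform price.
Total revenue = 4 × $34,950,000 = $139,800,000.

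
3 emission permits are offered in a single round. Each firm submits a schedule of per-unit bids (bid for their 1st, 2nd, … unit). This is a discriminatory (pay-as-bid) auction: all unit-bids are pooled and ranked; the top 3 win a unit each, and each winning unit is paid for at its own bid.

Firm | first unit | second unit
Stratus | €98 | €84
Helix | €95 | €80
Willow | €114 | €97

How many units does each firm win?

All unit-bids, highest first — top 3: 114 (Willow-1), 98 (Stratus-1), 97 (Willow-2)
Next rejected bid: €95 (not a price — pay-as-bid).
Allocation: Stratus 1, Willow 2.

Stratus 1, Willow 2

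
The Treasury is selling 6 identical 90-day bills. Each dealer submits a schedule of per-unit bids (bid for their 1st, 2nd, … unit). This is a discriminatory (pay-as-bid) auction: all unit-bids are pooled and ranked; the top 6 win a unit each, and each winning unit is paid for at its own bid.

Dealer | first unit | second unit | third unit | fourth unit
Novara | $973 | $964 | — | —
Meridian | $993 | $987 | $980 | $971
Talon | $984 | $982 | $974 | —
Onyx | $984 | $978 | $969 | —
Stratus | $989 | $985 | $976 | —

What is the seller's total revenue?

Total revenue: $5,922

Pooled unit-bids ranked (top 6): 993 (Meridian-1), 989 (Stratus-1), 987 (Meridian-2), 985 (Stratus-2), 984 (Talon-1), 984 (Onyx-1)
Next rejected bid: $982 (not a price — pay-as-bid).
Each winning unit pays its own bid.
Revenue = 993 + 989 + 987 + 985 + 984 + 984 = $5,922.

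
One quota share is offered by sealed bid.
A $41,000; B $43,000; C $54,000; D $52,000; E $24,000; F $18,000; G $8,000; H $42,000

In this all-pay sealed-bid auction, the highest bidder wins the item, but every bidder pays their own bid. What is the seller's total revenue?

Total revenue: $282,000

Bids in order: 54,000 (C) > 52,000 (D) > 43,000 (B) > 42,000 (H) > 41,000 (A) > 24,000 (E) > …
C wins with the top bid; all bids are sunk regardless.
Every bidder forfeits their bid regardless of winning.
Revenue = 41,000 + 43,000 + 54,000 + 52,000 + 24,000 + 18,000 + 8,000 + 42,000 = $282,000.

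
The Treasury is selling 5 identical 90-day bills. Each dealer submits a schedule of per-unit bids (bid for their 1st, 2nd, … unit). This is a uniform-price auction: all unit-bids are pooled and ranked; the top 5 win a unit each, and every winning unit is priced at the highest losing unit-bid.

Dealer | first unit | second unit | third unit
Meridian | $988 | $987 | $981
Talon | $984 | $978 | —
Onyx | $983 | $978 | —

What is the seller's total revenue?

Total revenue: $4,890

Merging the schedules and taking the best 5: 988 (Meridian-1), 987 (Meridian-2), 984 (Talon-1), 983 (Onyx-1), 981 (Meridian-3)
Highest rejected unit-bid = $978.
Allocation: Meridian 3, Onyx 1, Talon 1. Every unit priced at $978.
Revenue = 5 × 978 = $4,890.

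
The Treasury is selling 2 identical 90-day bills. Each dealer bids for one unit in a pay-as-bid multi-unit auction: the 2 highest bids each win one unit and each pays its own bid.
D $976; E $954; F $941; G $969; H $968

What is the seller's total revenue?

Total revenue: $1,945

Sorting: 976 (D), 969 (G), 968 (H), 954 (E), …
Top 2: D, G.
Total revenue = 976 + 969 = $1,945.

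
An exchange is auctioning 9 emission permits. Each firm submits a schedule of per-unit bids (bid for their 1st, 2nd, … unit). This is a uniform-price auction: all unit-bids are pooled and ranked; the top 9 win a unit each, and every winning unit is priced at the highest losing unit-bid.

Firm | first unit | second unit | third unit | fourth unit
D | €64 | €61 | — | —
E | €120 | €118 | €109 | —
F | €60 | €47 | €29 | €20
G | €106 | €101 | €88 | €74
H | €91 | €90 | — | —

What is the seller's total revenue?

Merging the schedules and taking the best 9: 120 (E-1), 118 (E-2), 109 (E-3), 106 (G-1), 101 (G-2), 91 (H-1), 90 (H-2), 88 (G-3), 74 (G-4)
First bid not allocated: €64.
Allocation: E 3, G 4, H 2. Every unit priced at €64.
Revenue = 9 × 64 = €576.

Total revenue: €576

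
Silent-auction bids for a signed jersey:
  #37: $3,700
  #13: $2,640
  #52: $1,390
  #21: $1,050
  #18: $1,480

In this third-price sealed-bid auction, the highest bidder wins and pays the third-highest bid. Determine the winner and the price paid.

Rule: the highest bidder wins and pays the third-highest bid.
Bids ranked: 3,700 (#37) > 2,640 (#13) > 1,480 (#18) > 1,390 (#52) > 1,050 (#21)
#37 is highest; pays the third-highest bid, $1,480.

#37 pays $1,480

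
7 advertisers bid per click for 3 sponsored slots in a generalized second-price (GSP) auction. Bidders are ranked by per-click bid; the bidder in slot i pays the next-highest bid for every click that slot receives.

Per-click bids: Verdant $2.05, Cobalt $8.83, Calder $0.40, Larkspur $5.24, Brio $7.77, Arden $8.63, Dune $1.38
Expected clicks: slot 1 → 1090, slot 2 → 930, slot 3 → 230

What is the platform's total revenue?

Ranked by bid: $8.83 (Cobalt) > $8.63 (Arden) > $7.77 (Brio) > $5.24 (Larkspur) > …
Slot 1: Cobalt pays $8.63 × 1090 = $9406.70
Slot 2: Arden pays $7.77 × 930 = $7226.10
Slot 3: Brio pays $5.24 × 230 = $1205.20
Total = $17838.00

Total revenue: $17838.00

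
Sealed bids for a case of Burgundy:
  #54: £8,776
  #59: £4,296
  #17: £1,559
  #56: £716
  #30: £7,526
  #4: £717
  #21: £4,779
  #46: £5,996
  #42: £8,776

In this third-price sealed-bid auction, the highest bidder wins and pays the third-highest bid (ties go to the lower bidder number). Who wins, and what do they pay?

#42 pays £7,526

Rule: the highest bidder wins and pays the third-highest bid.
Bids ranked: 8,776 (#42) > 8,776 (#54) > 7,526 (#30) > 5,996 (#46) > 4,779 (#21) > 4,296 (#59) > …
#42 and #54 tie at £8,776; tie-break gives it to #42.
#42 is highest; pays the third-highest bid, £7,526.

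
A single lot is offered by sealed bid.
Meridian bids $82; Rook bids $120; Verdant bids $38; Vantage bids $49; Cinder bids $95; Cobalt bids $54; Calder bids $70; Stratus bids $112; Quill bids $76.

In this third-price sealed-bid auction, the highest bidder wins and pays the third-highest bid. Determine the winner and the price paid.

Bids ranked: 120 (Rook) > 112 (Stratus) > 95 (Cinder) > 82 (Meridian) > 76 (Quill) > 70 (Calder) > …
Rook is highest; pays the third-highest bid, $95.

Rook pays $95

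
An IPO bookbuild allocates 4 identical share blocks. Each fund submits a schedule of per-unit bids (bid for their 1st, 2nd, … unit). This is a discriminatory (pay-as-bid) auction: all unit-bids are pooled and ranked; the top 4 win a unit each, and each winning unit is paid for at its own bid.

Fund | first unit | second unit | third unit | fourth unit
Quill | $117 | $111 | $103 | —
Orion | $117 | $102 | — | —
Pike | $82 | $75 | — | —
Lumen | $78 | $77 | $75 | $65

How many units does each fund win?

Merging the schedules and taking the best 4: 117 (Quill-1), 117 (Orion-1), 111 (Quill-2), 103 (Quill-3)
Next rejected bid: $102 (not a price — pay-as-bid).
Allocation: Orion 1, Quill 3.

Orion 1, Quill 3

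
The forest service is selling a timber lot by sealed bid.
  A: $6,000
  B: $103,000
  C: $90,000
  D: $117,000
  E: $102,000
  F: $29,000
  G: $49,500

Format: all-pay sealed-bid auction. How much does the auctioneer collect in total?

Total revenue: $496,500

Bids ranked: 117,000 (D) > 103,000 (B) > 102,000 (E) > 90,000 (C) > 49,500 (G) > 29,000 (F) > …
Every bidder forfeits their bid regardless of winning.
Revenue = 6,000 + 103,000 + 90,000 + 117,000 + 102,000 + 29,000 + 49,500 = $496,500.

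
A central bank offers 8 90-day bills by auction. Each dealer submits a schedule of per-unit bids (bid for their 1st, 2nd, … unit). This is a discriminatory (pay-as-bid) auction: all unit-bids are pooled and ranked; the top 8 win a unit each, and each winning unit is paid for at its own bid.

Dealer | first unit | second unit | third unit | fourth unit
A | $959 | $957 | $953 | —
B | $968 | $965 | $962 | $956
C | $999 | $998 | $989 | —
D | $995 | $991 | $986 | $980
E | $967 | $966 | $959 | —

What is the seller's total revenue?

All unit-bids, highest first — top 8: 999 (C-1), 998 (C-2), 995 (D-1), 991 (D-2), 989 (C-3), 986 (D-3), 980 (D-4), 968 (B-1)
Next rejected bid: $967 (not a price — pay-as-bid).
Each winning unit pays its own bid.
Revenue = 999 + 998 + 995 + 991 + 989 + 986 + 980 + 968 = $7,906.

Total revenue: $7,906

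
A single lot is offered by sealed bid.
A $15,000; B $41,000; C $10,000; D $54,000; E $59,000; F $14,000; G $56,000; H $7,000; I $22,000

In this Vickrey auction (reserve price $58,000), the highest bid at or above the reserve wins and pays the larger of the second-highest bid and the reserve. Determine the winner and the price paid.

Vickrey auction (reserve price $58,000): the highest bid at or above the reserve wins and pays the larger of the second-highest bid and the reserve.
Bids ranked: 59,000 (E) > 56,000 (G) > 54,000 (D) > 41,000 (B) > 22,000 (I) > 15,000 (A) > …
E has the top bid at or above the reserve ($59,000).
Second-highest bid $56,000 is below the reserve $58,000, so the reserve binds → payment $58,000.

E pays $58,000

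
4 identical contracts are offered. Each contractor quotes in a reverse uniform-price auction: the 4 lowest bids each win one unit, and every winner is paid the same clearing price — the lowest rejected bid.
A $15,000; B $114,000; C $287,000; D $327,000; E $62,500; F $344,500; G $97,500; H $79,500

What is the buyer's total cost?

Sorting: 15,000 (A), 62,500 (E), 79,500 (H), 97,500 (G), 114,000 (B), 287,000 (C), …
Winners (4 units): A, E, H, G.
First losing bid is B's $114,000, which sets the uniform price.
Total cost = 4 × $114,000 = $456,000.

Total cost: $456,000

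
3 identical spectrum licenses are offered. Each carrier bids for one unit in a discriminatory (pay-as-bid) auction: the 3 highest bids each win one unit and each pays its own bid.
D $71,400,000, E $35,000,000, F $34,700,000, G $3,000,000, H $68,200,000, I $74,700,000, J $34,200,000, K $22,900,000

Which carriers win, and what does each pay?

Ordering the bids: 74,700,000 (I), 71,400,000 (D), 68,200,000 (H), 35,000,000 (E), 34,700,000 (F), …
Top 3: I, D, H.
Each winner pays its own bid: I $74,700,000, D $71,400,000, H $68,200,000.

I $74,700,000, D $71,400,000, H $68,200,000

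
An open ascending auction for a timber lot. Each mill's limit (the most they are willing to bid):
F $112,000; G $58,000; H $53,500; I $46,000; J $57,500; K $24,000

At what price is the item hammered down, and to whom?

F wins at $58,000

Limits ranked: 112,000 (F) > 58,000 (G) > 57,500 (J) > 53,500 (H) > 46,000 (I) > 24,000 (K)
Once the price passes $58,000, only F is left; the hammer falls at G's limit of $58,000.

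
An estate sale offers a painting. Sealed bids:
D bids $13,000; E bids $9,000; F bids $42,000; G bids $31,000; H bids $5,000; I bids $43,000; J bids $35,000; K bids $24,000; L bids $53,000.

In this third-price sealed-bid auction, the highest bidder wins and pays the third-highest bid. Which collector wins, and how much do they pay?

L pays $42,000

Third-price sealed-bid auction: the highest bidder wins and pays the third-highest bid.
Bids in order: 53,000 (L) > 43,000 (I) > 42,000 (F) > 35,000 (J) > 31,000 (G) > 24,000 (K) > …
L wins; payment is bid #3 in the ranking = $42,000.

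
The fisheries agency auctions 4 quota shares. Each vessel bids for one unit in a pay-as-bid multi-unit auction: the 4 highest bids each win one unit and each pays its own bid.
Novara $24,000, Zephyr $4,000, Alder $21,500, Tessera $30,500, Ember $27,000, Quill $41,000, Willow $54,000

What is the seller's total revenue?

Ordering the bids: 54,000 (Willow), 41,000 (Quill), 30,500 (Tessera), 27,000 (Ember), 24,000 (Novara), 21,500 (Alder), …
Top 4: Willow, Quill, Tessera, Ember.
Total revenue = 54,000 + 41,000 + 30,500 + 27,000 = $152,500.

Total revenue: $152,500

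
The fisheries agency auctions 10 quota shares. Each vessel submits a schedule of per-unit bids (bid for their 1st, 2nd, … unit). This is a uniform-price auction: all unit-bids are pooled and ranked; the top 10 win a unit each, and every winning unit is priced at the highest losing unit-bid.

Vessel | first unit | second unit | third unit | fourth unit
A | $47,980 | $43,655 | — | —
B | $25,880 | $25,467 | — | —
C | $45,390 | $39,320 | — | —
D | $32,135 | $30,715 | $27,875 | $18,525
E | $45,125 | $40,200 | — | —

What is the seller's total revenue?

Merging the schedules and taking the best 10: 47,980 (A-1), 45,390 (C-1), 45,125 (E-1), 43,655 (A-2), 40,200 (E-2), 39,320 (C-2), 32,135 (D-1), 30,715 (D-2), 27,875 (D-3), 25,880 (B-1)
The (k+1)-th unit-bid is $25,467.
Allocation: A 2, B 1, C 2, D 3, E 2. Every unit priced at $25,467.
Revenue = 10 × 25,467 = $254,670.

Total revenue: $254,670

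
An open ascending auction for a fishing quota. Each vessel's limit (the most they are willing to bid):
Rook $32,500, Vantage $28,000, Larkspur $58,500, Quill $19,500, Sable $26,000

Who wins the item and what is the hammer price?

Ascending (English) auction: the price rises until one bidder remains; the winner pays the price at which the last rival dropped out.
Limits in order: 58,500 (Larkspur) > 32,500 (Rook) > 28,000 (Vantage) > 26,000 (Sable) > 19,500 (Quill)
Rook is the last rival to drop out, at $32,500; Larkspur remains and wins at that price.

Larkspur wins at $32,500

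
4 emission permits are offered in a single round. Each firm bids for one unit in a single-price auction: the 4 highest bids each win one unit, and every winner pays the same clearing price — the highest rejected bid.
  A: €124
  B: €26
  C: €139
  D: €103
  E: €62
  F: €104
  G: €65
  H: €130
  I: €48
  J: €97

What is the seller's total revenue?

Total revenue: €412

Bids ranked high→low: 139 (C), 130 (H), 124 (A), 104 (F), 103 (D), 97 (J), …
Top 4: C, H, A, F.
Highest unsuccessful bid: €103 → clearing price.
Total revenue = 4 × €103 = €412.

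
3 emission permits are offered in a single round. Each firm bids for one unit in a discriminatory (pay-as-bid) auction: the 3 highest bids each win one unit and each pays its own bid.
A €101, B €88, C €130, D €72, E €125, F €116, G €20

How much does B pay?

Sorting: 130 (C), 125 (E), 116 (F), 101 (A), 88 (B), …
Winners (3 units): C, E, F.
B does not win → €0.

B pays €0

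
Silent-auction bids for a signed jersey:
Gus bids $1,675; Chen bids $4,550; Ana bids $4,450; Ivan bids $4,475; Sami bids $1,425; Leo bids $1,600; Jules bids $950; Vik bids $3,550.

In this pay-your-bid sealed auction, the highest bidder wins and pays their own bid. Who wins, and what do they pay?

Sorting bids: 4,550 (Chen) > 4,475 (Ivan) > 4,450 (Ana) > 3,550 (Vik) > 1,675 (Gus) > 1,600 (Leo) > …
Chen is highest → pays own bid, $4,550.

Chen pays $4,550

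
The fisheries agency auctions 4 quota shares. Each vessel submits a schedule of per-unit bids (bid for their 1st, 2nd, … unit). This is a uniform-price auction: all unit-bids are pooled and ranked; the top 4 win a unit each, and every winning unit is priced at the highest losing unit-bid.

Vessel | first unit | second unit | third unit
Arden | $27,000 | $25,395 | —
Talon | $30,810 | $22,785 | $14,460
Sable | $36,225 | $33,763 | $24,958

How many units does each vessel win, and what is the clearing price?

Merging the schedules and taking the best 4: 36,225 (Sable-1), 33,763 (Sable-2), 30,810 (Talon-1), 27,000 (Arden-1)
Highest rejected unit-bid = $25,395.
Allocation: Arden 1, Sable 2, Talon 1.

Arden 1, Sable 2, Talon 1; clearing price $25,395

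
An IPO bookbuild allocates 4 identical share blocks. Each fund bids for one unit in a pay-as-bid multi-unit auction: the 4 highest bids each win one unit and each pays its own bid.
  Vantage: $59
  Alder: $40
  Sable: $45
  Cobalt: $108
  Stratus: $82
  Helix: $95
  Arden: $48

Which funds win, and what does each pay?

Cobalt $108, Helix $95, Stratus $82, Vantage $59

Sorting: 108 (Cobalt), 95 (Helix), 82 (Stratus), 59 (Vantage), 48 (Arden), 45 (Sable), …
Top 4: Cobalt, Helix, Stratus, Vantage.
Each winner pays its own bid: Cobalt $108, Helix $95, Stratus $82, Vantage $59.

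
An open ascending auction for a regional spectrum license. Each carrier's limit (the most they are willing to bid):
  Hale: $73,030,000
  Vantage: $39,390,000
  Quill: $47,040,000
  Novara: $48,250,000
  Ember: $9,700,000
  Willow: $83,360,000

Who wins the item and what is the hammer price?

Willow wins at $73,030,000

Limits ranked: 83,360,000 (Willow) > 73,030,000 (Hale) > 48,250,000 (Novara) > 47,040,000 (Quill) > 39,390,000 (Vantage) > 9,700,000 (Ember)
Bidding ends when Hale exits at $73,030,000; Willow takes it.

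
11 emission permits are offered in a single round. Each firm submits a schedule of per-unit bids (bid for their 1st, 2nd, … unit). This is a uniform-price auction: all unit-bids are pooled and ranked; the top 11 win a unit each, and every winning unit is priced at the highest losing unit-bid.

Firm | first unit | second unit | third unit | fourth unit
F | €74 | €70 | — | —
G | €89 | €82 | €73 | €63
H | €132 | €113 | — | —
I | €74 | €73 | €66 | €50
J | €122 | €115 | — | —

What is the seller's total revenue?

Merging the schedules and taking the best 11: 132 (H-1), 122 (J-1), 115 (J-2), 113 (H-2), 89 (G-1), 82 (G-2), 74 (F-1), 74 (I-1), 73 (G-3), 73 (I-2), 70 (F-2)
Highest rejected unit-bid = €66.
Allocation: F 2, G 3, H 2, I 2, J 2. Every unit priced at €66.
Revenue = 11 × 66 = €726.

Total revenue: €726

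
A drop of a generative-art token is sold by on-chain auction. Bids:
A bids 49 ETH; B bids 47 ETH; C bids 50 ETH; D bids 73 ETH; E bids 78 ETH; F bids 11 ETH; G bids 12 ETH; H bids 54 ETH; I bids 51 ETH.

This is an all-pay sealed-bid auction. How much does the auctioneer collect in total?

Total revenue: 425 ETH

Sorting bids: 78 (E) > 73 (D) > 54 (H) > 51 (I) > 50 (C) > 49 (A) > …
E wins with the top bid; all bids are sunk regardless.
Every bidder forfeits their bid regardless of winning.
Revenue = 49 + 47 + 50 + 73 + 78 + 11 + 12 + 54 + 51 = 425 ETH.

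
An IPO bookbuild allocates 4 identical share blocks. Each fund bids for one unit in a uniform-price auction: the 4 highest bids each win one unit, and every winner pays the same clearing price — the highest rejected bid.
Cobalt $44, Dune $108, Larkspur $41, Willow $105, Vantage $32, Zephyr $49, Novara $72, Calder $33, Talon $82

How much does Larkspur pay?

Larkspur pays $0

Ordering the bids: 108 (Dune), 105 (Willow), 82 (Talon), 72 (Novara), 49 (Zephyr), 44 (Cobalt), …
Winners (4 units): Dune, Willow, Talon, Novara.
First losing bid is Zephyr's $49, which sets the uniform price.
Larkspur does not win → pays $0.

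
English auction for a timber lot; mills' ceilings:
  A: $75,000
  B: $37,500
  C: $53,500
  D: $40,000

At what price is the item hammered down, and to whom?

A wins at $53,500

Rule: the price rises until one bidder remains; the winner pays the price at which the last rival dropped out.
Limits in order: 75,000 (A) > 53,500 (C) > 40,000 (D) > 37,500 (B)
C is the last rival to drop out, at $53,500; A remains and wins at that price.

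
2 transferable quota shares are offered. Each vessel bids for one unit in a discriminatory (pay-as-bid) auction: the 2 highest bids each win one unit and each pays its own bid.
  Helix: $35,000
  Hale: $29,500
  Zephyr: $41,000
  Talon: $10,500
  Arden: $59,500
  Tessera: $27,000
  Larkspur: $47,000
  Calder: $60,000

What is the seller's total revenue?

Total revenue: $119,500

Sorting: 60,000 (Calder), 59,500 (Arden), 47,000 (Larkspur), 41,000 (Zephyr), …
Top 2: Calder, Arden.
Total revenue = 60,000 + 59,500 = $119,500.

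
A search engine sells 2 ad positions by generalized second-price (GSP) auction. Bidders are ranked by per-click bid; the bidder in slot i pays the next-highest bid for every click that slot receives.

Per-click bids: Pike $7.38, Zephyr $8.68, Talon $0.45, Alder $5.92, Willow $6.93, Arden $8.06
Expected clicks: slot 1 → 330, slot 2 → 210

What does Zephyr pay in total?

Zephyr pays $2659.80

Sorting advertisers: $8.68 (Zephyr) > $8.06 (Arden) > $7.38 (Pike) > …
Zephyr holds slot 1 → pays next bid $8.06 × 330 clicks = $2659.80.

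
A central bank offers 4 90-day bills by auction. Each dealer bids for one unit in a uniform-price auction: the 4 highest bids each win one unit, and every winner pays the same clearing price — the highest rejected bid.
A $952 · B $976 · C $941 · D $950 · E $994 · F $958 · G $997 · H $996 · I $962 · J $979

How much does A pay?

A pays $0

Ordering the bids: 997 (G), 996 (H), 994 (E), 979 (J), 976 (B), 962 (I), …
Winners (4 units): G, H, E, J.
First losing bid is B's $976, which sets the uniform price.
A does not win → pays $0.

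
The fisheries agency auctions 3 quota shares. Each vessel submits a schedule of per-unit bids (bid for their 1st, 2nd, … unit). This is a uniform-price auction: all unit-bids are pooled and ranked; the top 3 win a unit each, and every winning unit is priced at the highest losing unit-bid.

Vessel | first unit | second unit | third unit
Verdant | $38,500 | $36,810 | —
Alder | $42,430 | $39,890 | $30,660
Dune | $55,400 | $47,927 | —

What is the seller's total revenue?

Total revenue: $119,670

Merging the schedules and taking the best 3: 55,400 (Dune-1), 47,927 (Dune-2), 42,430 (Alder-1)
Highest rejected unit-bid = $39,890.
Allocation: Alder 1, Dune 2. Every unit priced at $39,890.
Revenue = 3 × 39,890 = $119,670.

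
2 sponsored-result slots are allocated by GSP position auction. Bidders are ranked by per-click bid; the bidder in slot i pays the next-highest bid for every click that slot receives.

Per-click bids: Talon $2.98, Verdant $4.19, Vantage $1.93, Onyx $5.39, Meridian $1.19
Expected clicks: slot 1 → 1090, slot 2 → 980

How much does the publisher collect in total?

Total revenue: $7487.50

Ranked by bid: $5.39 (Onyx) > $4.19 (Verdant) > $2.98 (Talon) > …
Slot 1: Onyx pays $4.19 × 1090 = $4567.10
Slot 2: Verdant pays $2.98 × 980 = $2920.40
Total = $7487.50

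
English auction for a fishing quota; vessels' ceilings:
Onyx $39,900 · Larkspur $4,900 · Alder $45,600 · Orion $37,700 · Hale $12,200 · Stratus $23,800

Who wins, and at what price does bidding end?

Alder wins at $39,900

Sorting limits: 45,600 (Alder) > 39,900 (Onyx) > 37,700 (Orion) > 23,800 (Stratus) > 12,200 (Hale) > 4,900 (Larkspur)
Once the price passes $39,900, only Alder is left; the hammer falls at Onyx's limit of $39,900.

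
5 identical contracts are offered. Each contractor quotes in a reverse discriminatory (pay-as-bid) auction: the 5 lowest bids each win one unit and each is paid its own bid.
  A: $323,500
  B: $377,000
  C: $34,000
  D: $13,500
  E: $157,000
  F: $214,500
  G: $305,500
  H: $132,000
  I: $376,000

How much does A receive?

Sorting: 13,500 (D), 34,000 (C), 132,000 (H), 157,000 (E), 214,500 (F), 305,500 (G), 323,500 (A), …
Winners (5 units): D, C, H, E, F.
A does not win → $0.

A is paid $0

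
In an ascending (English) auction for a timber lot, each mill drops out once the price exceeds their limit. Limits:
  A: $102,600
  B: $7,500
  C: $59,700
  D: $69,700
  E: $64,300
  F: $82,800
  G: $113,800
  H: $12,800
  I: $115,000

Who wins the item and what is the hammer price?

I wins at $113,800

Rule: the price rises until one bidder remains; the winner pays the price at which the last rival dropped out.
Limits ranked: 115,000 (I) > 113,800 (G) > 102,600 (A) > 82,800 (F) > 69,700 (D) > 64,300 (E) > …
Bidding ends when G exits at $113,800; I takes it.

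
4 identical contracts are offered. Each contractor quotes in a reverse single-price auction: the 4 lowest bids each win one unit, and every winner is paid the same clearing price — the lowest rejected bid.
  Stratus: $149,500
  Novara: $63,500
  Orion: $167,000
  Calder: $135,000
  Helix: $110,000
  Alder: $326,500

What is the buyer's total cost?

Total cost: $668,000

Sorting: 63,500 (Novara), 110,000 (Helix), 135,000 (Calder), 149,500 (Stratus), 167,000 (Orion), 326,500 (Alder)
Lowest 4: Novara, Helix, Calder, Stratus.
Clearing price = lowest rejected bid = $167,000.
Total cost = 4 × $167,000 = $668,000.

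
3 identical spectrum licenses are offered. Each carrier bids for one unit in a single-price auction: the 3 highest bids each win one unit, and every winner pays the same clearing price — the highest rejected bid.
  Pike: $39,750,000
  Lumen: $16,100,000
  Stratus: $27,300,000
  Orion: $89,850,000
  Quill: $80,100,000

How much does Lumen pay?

Lumen pays $0

Ordering the bids: 89,850,000 (Orion), 80,100,000 (Quill), 39,750,000 (Pike), 27,300,000 (Stratus), 16,100,000 (Lumen)
Top 3: Orion, Quill, Pike.
Clearing price = highest rejected bid = $27,300,000.
Lumen does not win → pays $0.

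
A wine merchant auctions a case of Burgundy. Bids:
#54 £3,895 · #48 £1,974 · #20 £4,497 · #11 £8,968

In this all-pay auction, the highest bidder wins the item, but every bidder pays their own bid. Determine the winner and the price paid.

All-pay auction: the highest bidder wins the item, but every bidder pays their own bid.
Sorting bids: 8,968 (#11) > 4,497 (#20) > 3,895 (#54) > 1,974 (#48)
#11 is highest and takes the item; every bidder forfeits their bid.

#11 pays £8,968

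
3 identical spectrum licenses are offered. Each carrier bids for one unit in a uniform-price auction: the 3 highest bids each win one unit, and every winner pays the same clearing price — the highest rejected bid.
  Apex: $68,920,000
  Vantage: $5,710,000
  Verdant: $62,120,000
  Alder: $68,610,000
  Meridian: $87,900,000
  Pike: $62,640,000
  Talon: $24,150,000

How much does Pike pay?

Sorting: 87,900,000 (Meridian), 68,920,000 (Apex), 68,610,000 (Alder), 62,640,000 (Pike), 62,120,000 (Verdant), …
Winners (3 units): Meridian, Apex, Alder.
Clearing price = highest rejected bid = $62,640,000.
Pike does not win → pays $0.

Pike pays $0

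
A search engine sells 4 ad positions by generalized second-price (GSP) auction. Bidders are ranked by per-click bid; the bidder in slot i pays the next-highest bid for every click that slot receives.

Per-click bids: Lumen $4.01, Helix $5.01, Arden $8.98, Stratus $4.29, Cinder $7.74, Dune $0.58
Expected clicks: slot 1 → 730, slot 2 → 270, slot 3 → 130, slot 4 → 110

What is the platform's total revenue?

Total revenue: $8001.70

Per-click bids in order: $8.98 (Arden) > $7.74 (Cinder) > $5.01 (Helix) > $4.29 (Stratus) > $4.01 (Lumen) > …
Slot 1: Arden pays $7.74 × 730 = $5650.20
Slot 2: Cinder pays $5.01 × 270 = $1352.70
Slot 3: Helix pays $4.29 × 130 = $557.70
Slot 4: Stratus pays $4.01 × 110 = $441.10
Total = $8001.70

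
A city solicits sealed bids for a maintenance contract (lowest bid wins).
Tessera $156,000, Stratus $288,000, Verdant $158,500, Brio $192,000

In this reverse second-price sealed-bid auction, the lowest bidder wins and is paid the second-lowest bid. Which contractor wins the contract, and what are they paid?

Tessera is paid $158,500

Bids ranked: 156,000 (Tessera) < 158,500 (Verdant) < 192,000 (Brio) < 288,000 (Stratus)
Second-price: Tessera is paid Verdant's bid of $158,500.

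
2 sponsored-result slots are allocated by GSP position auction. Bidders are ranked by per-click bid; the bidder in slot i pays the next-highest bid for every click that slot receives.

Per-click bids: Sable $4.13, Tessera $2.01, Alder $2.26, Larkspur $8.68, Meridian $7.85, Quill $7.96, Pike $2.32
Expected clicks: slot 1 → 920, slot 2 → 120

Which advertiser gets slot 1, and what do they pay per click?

Larkspur; $7.96 per click

Sorting advertisers: $8.68 (Larkspur) > $7.96 (Quill) > $7.85 (Meridian) > …
Slot 1 goes to the first-ranked bidder, Larkspur, who pays the next bid down: $7.96/click.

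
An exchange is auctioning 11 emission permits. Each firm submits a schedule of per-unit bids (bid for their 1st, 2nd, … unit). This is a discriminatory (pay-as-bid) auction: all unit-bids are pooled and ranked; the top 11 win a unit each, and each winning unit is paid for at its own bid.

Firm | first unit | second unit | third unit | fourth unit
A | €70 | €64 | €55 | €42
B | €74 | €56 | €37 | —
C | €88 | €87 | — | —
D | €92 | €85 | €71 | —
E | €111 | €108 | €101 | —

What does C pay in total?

All unit-bids, highest first — top 11: 111 (E-1), 108 (E-2), 101 (E-3), 92 (D-1), 88 (C-1), 87 (C-2), 85 (D-2), 74 (B-1), 71 (D-3), 70 (A-1), 64 (A-2)
Next rejected bid: €56 (not a price — pay-as-bid).
C's winning unit-bids: 88 + 87 = €175.

C pays €175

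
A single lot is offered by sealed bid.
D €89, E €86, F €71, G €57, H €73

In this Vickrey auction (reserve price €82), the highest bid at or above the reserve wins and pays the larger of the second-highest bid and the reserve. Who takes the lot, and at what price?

D pays €86

Sorting bids: 89 (D) > 86 (E) > 73 (H) > 71 (F) > 57 (G)
D has the top bid at or above the reserve (€89).
max(second-highest €86, reserve €82) = €86; the reserve does not bind.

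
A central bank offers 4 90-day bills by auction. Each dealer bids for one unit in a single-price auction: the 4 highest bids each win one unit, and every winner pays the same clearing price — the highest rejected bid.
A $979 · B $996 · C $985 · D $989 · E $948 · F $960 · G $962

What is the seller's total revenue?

Ordering the bids: 996 (B), 989 (D), 985 (C), 979 (A), 962 (G), 960 (F), …
The 4 highest are B, D, C, A.
Highest unsuccessful bid: $962 → clearing price.
Total revenue = 4 × $962 = $3,848.

Total revenue: $3,848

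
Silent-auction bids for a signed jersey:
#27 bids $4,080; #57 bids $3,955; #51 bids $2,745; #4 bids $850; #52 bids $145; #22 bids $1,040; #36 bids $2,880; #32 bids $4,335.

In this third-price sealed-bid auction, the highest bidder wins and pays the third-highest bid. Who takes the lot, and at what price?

Bids ranked: 4,335 (#32) > 4,080 (#27) > 3,955 (#57) > 2,880 (#36) > 2,745 (#51) > 1,040 (#22) > …
#32 is highest; pays the third-highest bid, $3,955.

#32 pays $3,955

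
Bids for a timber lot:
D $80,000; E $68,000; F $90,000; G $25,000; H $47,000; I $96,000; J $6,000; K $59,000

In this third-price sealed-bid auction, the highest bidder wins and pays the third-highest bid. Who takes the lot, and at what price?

I pays $80,000

Third-price sealed-bid auction: the highest bidder wins and pays the third-highest bid.
Bids in order: 96,000 (I) > 90,000 (F) > 80,000 (D) > 68,000 (E) > 59,000 (K) > 47,000 (H) > …
I wins; payment is bid #3 in the ranking = $80,000.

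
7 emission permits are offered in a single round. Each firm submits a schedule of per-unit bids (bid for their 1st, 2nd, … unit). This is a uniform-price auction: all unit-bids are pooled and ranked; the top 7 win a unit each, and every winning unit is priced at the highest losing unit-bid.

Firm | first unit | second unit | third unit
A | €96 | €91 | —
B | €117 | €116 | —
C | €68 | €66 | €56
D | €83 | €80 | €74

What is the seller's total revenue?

Pooled unit-bids ranked (top 7): 117 (B-1), 116 (B-2), 96 (A-1), 91 (A-2), 83 (D-1), 80 (D-2), 74 (D-3)
First bid not allocated: €68.
Allocation: A 2, B 2, D 3. Every unit priced at €68.
Revenue = 7 × 68 = €476.

Total revenue: €476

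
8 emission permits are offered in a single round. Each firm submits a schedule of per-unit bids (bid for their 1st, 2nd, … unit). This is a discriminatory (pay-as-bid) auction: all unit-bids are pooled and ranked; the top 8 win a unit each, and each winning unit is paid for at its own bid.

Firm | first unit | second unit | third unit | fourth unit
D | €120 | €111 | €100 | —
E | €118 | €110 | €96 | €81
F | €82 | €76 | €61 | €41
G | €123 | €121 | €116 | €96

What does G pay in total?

G pays €360

Pooled unit-bids ranked (top 8): 123 (G-1), 121 (G-2), 120 (D-1), 118 (E-1), 116 (G-3), 111 (D-2), 110 (E-2), 100 (D-3)
Next rejected bid: €96 (not a price — pay-as-bid).
G's winning unit-bids: 123 + 121 + 116 = €360.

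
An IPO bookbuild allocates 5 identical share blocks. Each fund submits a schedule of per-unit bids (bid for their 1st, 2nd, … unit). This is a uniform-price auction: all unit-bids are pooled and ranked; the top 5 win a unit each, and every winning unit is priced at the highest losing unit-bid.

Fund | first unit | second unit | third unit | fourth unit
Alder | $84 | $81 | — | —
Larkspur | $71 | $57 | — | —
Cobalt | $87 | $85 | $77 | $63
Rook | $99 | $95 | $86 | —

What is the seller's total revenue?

Pooled unit-bids ranked (top 5): 99 (Rook-1), 95 (Rook-2), 87 (Cobalt-1), 86 (Rook-3), 85 (Cobalt-2)
First bid not allocated: $84.
Allocation: Cobalt 2, Rook 3. Every unit priced at $84.
Revenue = 5 × 84 = $420.

Total revenue: $420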